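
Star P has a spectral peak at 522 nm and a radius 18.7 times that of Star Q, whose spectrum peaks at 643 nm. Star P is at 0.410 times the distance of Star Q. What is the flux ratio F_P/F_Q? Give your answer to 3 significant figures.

Wien's law: T_P/T_Q = λ_Q/λ_P = 643/522 = 1.232.
L_P/L_Q = (R_P/R_Q)²(T_P/T_Q)⁴ = (18.7)²(1.232)⁴ = 805.1.
F_P/F_Q = (L_P/L_Q)/(d_P/d_Q)² = 805.1/(0.410)² = 4789.

4.79×10^3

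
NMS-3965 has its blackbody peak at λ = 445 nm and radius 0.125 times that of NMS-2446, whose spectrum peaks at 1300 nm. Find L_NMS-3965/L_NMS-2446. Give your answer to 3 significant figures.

Wien's law gives T ∝ 1/λ_max, so T_NMS-3965/T_NMS-2446 = λ_NMS-2446/λ_NMS-3965 = 1300/445 = 2.921.
Then L ∝ R²T⁴ gives L_NMS-3965/L_NMS-2446 = (0.125)² × (2.921)⁴ = 0.01562 × 72.83 = 1.138.

1.14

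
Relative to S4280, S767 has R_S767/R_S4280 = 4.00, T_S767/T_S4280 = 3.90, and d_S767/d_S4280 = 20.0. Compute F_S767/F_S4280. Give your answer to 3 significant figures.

L_S767/L_S4280 = (R_S767/R_S4280)²(T_S767/T_S4280)⁴ = (4.00)² × (3.90)⁴ = 3702.
F_S767/F_S4280 = (L_S767/L_S4280)/(d_S767/d_S4280)² = 3702 / (20.0)² = 9.254.

9.25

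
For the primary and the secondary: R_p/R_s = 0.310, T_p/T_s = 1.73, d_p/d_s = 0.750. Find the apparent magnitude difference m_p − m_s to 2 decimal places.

L_p/L_s = (0.310)²(1.73)⁴ = 0.8608.
F_p/F_s = (L_p/L_s)/(d_p/d_s)² = 0.8608/0.5625 = 1.530.
m_p − m_s = −2.5 log₁₀(1.530) = -0.46.

-0.46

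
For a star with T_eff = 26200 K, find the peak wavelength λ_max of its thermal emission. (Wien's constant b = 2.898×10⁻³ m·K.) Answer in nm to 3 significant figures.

λ_max = b/T = 2.898×10⁻³ / 26200 = 1.11×10^-7 m = 110.6 nm.

111 nm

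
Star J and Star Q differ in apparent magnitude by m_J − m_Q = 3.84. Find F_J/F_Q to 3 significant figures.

F_J/F_Q = 10^(−(m_J − m_Q)/2.5) = 10^(-3.84/2.5) = 10^-1.536 = 0.02911.

0.0291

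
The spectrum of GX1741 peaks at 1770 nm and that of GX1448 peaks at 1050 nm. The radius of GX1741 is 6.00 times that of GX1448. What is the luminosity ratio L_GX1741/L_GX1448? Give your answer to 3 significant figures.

Wien's law gives T ∝ 1/λ_max, so T_GX1741/T_GX1448 = λ_GX1448/λ_GX1741 = 1050/1770 = 0.5932.
Then L ∝ R²T⁴ gives L_GX1741/L_GX1448 = (6.00)² × (0.5932)⁴ = 36.00 × 0.1238 = 4.458.

4.46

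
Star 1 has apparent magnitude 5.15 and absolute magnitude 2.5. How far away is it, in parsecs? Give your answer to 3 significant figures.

33.9 pc

m − M = 5 log₁₀(d/10 pc)
5.15 − (2.5) = 2.65 = 5 log₁₀(d/10)
d = 10 × 10^(2.65/5) = 10 × 10^0.530 = 33.88 pc.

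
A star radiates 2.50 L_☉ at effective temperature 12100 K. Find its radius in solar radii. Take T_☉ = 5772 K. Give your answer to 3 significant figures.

0.360 solar radii

R/R_☉ = √(L/L_☉) / (T/T_☉)² = √(2.50) / (2.096)²
       = 1.581 / 4.395 = 0.3598.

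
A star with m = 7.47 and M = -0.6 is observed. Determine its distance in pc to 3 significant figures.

m − M = 5 log₁₀(d/10 pc)
7.47 − (-0.6) = 8.07 = 5 log₁₀(d/10)
d = 10 × 10^(8.07/5) = 10 × 10^1.614 = 411.1 pc.

411 pc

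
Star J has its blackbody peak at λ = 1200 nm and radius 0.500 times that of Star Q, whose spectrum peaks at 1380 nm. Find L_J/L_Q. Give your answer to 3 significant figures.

0.437

Wien's law gives T ∝ 1/λ_max, so T_J/T_Q = λ_Q/λ_J = 1380/1200 = 1.150.
Then L ∝ R²T⁴ gives L_J/L_Q = (0.500)² × (1.150)⁴ = 0.2500 × 1.749 = 0.4373.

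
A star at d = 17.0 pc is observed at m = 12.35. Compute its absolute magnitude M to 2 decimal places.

M = m − 5 log₁₀(d/10 pc) = 12.35 − 5 log₁₀(17.0/10)
  = 12.35 − 5 × 0.230 = 12.35 − 1.15 = 11.20.

11.20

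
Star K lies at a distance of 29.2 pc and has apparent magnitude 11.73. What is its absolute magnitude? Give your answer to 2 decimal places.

M = m − 5 log₁₀(d/10 pc) = 11.73 − 5 log₁₀(29.2/10)
  = 11.73 − 5 × 0.465 = 11.73 − 2.33 = 9.40.

9.40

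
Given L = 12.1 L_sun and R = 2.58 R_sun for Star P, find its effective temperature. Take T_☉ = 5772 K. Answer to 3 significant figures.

T/T_☉ = (L/L_☉)^(1/4) / (R/R_☉)^(1/2)
T = 5772 × (12.1)^(1/4) / √(2.58) = 5772 × 1.865 / 1.606 = 6702 K.

6.70×10^3 K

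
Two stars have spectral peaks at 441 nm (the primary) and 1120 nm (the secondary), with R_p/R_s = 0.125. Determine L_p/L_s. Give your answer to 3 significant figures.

Wien's law gives T ∝ 1/λ_max, so T_p/T_s = λ_s/λ_p = 1120/441 = 2.540.
Then L ∝ R²T⁴ gives L_p/L_s = (0.125)² × (2.540)⁴ = 0.01562 × 41.60 = 0.6500.

0.650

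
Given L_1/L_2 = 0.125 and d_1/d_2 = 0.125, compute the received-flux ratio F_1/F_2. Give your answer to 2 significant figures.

F = L/(4πd²), so F_1/F_2 = (L_1/L_2) / (d_1/d_2)²
= 0.125 / (0.125)² = 0.125 / 0.01562 = 8.000.

8.0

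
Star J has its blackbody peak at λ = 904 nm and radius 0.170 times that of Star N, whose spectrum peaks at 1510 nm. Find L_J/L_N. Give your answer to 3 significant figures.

Wien's law gives T ∝ 1/λ_max, so T_J/T_N = λ_N/λ_J = 1510/904 = 1.670.
Then L ∝ R²T⁴ gives L_J/L_N = (0.170)² × (1.670)⁴ = 0.02890 × 7.785 = 0.2250.

0.225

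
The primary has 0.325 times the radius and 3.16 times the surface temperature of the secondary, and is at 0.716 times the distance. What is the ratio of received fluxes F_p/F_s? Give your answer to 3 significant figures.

20.5

L_p/L_s = (R_p/R_s)²(T_p/T_s)⁴ = (0.325)² × (3.16)⁴ = 10.53.
F_p/F_s = (L_p/L_s)/(d_p/d_s)² = 10.53 / (0.716)² = 20.54.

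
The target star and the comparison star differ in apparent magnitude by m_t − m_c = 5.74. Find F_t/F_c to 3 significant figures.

0.00506

F_t/F_c = 10^(−(m_t − m_c)/2.5) = 10^(-5.74/2.5) = 10^-2.296 = 0.005058.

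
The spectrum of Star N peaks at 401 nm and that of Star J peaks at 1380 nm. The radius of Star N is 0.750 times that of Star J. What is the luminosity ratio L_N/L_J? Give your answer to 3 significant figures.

Wien's law gives T ∝ 1/λ_max, so T_N/T_J = λ_J/λ_N = 1380/401 = 3.441.
Then L ∝ R²T⁴ gives L_N/L_J = (0.750)² × (3.441)⁴ = 0.5625 × 140.3 = 78.90.

78.9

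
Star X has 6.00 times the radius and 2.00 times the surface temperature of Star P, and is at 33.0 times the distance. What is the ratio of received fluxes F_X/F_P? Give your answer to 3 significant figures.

L_X/L_P = (R_X/R_P)²(T_X/T_P)⁴ = (6.00)² × (2.00)⁴ = 576.0.
F_X/F_P = (L_X/L_P)/(d_X/d_P)² = 576.0 / (33.0)² = 0.5289.

0.529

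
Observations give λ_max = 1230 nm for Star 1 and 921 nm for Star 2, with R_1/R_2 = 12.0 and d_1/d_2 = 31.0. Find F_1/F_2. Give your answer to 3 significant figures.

0.0471

Wien's law: T_1/T_2 = λ_2/λ_1 = 921/1230 = 0.7488.
L_1/L_2 = (R_1/R_2)²(T_1/T_2)⁴ = (12.0)²(0.7488)⁴ = 45.27.
F_1/F_2 = (L_1/L_2)/(d_1/d_2)² = 45.27/(31.0)² = 0.04710.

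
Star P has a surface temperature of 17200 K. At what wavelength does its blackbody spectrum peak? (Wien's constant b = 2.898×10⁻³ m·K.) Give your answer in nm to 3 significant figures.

168 nm

λ_max = b/T = 2.898×10⁻³ / 17200 = 1.68×10^-7 m = 168.5 nm.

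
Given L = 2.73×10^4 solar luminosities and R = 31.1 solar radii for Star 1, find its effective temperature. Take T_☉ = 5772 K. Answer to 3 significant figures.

T/T_☉ = (L/L_☉)^(1/4) / (R/R_☉)^(1/2)
T = 5772 × (2.73×10^4)^(1/4) / √(31.1) = 5772 × 12.85 / 5.577 = 1.330×10^4 K.

1.33×10^4 K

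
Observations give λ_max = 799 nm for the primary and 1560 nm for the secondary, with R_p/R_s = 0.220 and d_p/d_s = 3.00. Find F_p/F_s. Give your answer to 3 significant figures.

Wien's law: T_p/T_s = λ_s/λ_p = 1560/799 = 1.952.
L_p/L_s = (R_p/R_s)²(T_p/T_s)⁴ = (0.220)²(1.952)⁴ = 0.7033.
F_p/F_s = (L_p/L_s)/(d_p/d_s)² = 0.7033/(3.00)² = 0.07815.

0.0781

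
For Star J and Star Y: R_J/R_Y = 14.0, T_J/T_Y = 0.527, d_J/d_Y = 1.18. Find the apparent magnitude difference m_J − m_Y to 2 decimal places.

-2.59

L_J/L_Y = (14.0)²(0.527)⁴ = 15.12.
F_J/F_Y = (L_J/L_Y)/(d_J/d_Y)² = 15.12/1.392 = 10.86.
m_J − m_Y = −2.5 log₁₀(10.86) = -2.59.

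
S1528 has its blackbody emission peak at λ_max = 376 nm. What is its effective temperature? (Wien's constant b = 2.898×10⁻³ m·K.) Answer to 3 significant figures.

7.71×10^3 K

T = b/λ_max = 2.898×10⁻³ / (376×10⁻⁹) = 7707 K.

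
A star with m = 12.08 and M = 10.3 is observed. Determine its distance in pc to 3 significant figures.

m − M = 5 log₁₀(d/10 pc)
12.08 − (10.3) = 1.78 = 5 log₁₀(d/10)
d = 10 × 10^(1.78/5) = 10 × 10^0.356 = 22.70 pc.

22.7 pc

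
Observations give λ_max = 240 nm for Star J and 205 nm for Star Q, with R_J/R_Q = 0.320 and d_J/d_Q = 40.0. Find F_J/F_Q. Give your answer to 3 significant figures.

Wien's law: T_J/T_Q = λ_Q/λ_J = 205/240 = 0.8542.
L_J/L_Q = (R_J/R_Q)²(T_J/T_Q)⁴ = (0.320)²(0.8542)⁴ = 0.05451.
F_J/F_Q = (L_J/L_Q)/(d_J/d_Q)² = 0.05451/(40.0)² = 3.407×10^-5.

3.41×10^-5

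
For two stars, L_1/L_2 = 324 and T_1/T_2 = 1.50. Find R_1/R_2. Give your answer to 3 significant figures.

8.00

L ∝ R²T⁴ gives R ∝ √L / T², so
R_1/R_2 = √(324) / (1.50)² = 18.00 / 2.250 = 8.000.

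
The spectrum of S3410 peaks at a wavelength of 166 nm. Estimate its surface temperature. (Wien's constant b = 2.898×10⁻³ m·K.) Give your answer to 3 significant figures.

1.75×10^4 K

T = b/λ_max = 2.898×10⁻³ / (166×10⁻⁹) = 1.746×10^4 K.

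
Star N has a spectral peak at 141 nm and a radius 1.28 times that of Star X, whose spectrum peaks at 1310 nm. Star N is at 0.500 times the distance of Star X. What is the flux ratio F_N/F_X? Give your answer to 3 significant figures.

4.88×10^4

Wien's law: T_N/T_X = λ_X/λ_N = 1310/141 = 9.291.
L_N/L_X = (R_N/R_X)²(T_N/T_X)⁴ = (1.28)²(9.291)⁴ = 1.221×10^4.
F_N/F_X = (L_N/L_X)/(d_N/d_X)² = 1.221×10^4/(0.500)² = 4.883×10^4.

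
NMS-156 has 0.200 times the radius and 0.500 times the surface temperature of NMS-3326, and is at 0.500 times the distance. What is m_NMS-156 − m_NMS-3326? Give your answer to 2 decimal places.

5.00

L_NMS-156/L_NMS-3326 = (0.200)²(0.500)⁴ = 0.002500.
F_NMS-156/F_NMS-3326 = (L_NMS-156/L_NMS-3326)/(d_NMS-156/d_NMS-3326)² = 0.002500/0.2500 = 0.01000.
m_NMS-156 − m_NMS-3326 = −2.5 log₁₀(0.01000) = 5.00.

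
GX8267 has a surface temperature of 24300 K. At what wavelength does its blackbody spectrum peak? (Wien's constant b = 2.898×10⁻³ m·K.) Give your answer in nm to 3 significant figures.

λ_max = b/T = 2.898×10⁻³ / 24300 = 1.19×10^-7 m = 119.3 nm.

119 nm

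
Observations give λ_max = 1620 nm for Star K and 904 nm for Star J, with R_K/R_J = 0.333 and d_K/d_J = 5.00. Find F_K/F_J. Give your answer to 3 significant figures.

4.30×10^-4

Wien's law: T_K/T_J = λ_J/λ_K = 904/1620 = 0.5580.
L_K/L_J = (R_K/R_J)²(T_K/T_J)⁴ = (0.333)²(0.5580)⁴ = 0.01075.
F_K/F_J = (L_K/L_J)/(d_K/d_J)² = 0.01075/(5.00)² = 4.301×10^-4.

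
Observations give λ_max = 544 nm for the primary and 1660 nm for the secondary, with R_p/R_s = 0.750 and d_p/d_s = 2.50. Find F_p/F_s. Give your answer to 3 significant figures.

Wien's law: T_p/T_s = λ_s/λ_p = 1660/544 = 3.051.
L_p/L_s = (R_p/R_s)²(T_p/T_s)⁴ = (0.750)²(3.051)⁴ = 48.77.
F_p/F_s = (L_p/L_s)/(d_p/d_s)² = 48.77/(2.50)² = 7.803.

7.80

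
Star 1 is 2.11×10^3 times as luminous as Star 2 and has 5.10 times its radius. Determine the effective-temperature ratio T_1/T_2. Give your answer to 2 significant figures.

3.0

L ∝ R²T⁴ gives T ∝ (L/R²)^(1/4), so
T_1/T_2 = (2.11×10^3 / 5.10²)^(1/4) = (81.12)^(1/4) = 3.001.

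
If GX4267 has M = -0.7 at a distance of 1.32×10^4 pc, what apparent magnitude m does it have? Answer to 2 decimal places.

14.90

m = M + 5 log₁₀(d/10 pc) = -0.7 + 5 log₁₀(1.32×10^4/10)
  = -0.7 + 5 × 3.121 = -0.7 + 15.60 = 14.90.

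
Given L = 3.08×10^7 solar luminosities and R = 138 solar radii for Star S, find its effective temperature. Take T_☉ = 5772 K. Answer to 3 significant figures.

T/T_☉ = (L/L_☉)^(1/4) / (R/R_☉)^(1/2)
T = 5772 × (3.08×10^7)^(1/4) / √(138) = 5772 × 74.50 / 11.75 = 3.660×10^4 K.

3.66×10^4 K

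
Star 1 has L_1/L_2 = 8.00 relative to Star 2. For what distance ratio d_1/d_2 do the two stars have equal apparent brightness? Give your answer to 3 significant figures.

2.83

Equal flux requires L_1/d_1² = L_2/d_2², so d_1/d_2 = √(L_1/L_2)
= √(8.00) = 2.828.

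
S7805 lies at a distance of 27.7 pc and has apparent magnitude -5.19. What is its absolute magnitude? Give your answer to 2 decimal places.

M = m − 5 log₁₀(d/10 pc) = -5.19 − 5 log₁₀(27.7/10)
  = -5.19 − 5 × 0.442 = -5.19 − 2.21 = -7.40.

-7.40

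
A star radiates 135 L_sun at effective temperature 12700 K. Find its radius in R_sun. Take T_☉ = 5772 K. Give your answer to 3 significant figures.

R/R_☉ = √(L/L_☉) / (T/T_☉)² = √(135) / (2.200)²
       = 11.62 / 4.841 = 2.400.

2.40 R_sun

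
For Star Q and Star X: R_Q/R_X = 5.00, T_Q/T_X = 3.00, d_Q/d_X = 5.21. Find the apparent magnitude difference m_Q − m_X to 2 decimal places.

-4.68

L_Q/L_X = (5.00)²(3.00)⁴ = 2025.
F_Q/F_X = (L_Q/L_X)/(d_Q/d_X)² = 2025/27.14 = 74.60.
m_Q − m_X = −2.5 log₁₀(74.60) = -4.68.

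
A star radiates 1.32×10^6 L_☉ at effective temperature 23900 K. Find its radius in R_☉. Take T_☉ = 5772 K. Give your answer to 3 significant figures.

R/R_☉ = √(L/L_☉) / (T/T_☉)² = √(1.32×10^6) / (4.141)²
       = 1149 / 17.15 = 67.01.

67.0 R_☉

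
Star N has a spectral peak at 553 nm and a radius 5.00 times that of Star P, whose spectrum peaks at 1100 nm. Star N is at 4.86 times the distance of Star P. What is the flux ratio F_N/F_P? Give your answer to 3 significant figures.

16.6

Wien's law: T_N/T_P = λ_P/λ_N = 1100/553 = 1.989.
L_N/L_P = (R_N/R_P)²(T_N/T_P)⁴ = (5.00)²(1.989)⁴ = 391.4.
F_N/F_P = (L_N/L_P)/(d_N/d_P)² = 391.4/(4.86)² = 16.57.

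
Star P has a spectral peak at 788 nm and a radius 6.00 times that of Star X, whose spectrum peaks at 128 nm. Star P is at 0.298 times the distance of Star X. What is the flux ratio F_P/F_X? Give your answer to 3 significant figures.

Wien's law: T_P/T_X = λ_X/λ_P = 128/788 = 0.1624.
L_P/L_X = (R_P/R_X)²(T_P/T_X)⁴ = (6.00)²(0.1624)⁴ = 0.02506.
F_P/F_X = (L_P/L_X)/(d_P/d_X)² = 0.02506/(0.298)² = 0.2822.

0.282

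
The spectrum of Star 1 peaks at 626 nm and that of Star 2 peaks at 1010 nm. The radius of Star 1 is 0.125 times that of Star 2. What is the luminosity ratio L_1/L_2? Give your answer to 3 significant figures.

Wien's law gives T ∝ 1/λ_max, so T_1/T_2 = λ_2/λ_1 = 1010/626 = 1.613.
Then L ∝ R²T⁴ gives L_1/L_2 = (0.125)² × (1.613)⁴ = 0.01562 × 6.776 = 0.1059.

0.106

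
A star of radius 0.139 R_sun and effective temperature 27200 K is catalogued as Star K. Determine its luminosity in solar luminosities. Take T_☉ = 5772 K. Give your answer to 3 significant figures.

9.53 solar luminosities

L/L_☉ = (R/R_☉)² (T/T_☉)⁴ = (0.139)² × (27200/5772)⁴
       = 0.01932 × (4.712)⁴ = 0.01932 × 493.1 = 9.528.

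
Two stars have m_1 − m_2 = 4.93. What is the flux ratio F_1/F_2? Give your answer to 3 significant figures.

F_1/F_2 = 10^(−(m_1 − m_2)/2.5) = 10^(-4.93/2.5) = 10^-1.972 = 0.01067.

0.0107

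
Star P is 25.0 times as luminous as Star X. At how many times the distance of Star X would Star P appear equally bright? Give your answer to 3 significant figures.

5.00

Equal flux requires L_P/d_P² = L_X/d_X², so d_P/d_X = √(L_P/L_X)
= √(25.0) = 5.000.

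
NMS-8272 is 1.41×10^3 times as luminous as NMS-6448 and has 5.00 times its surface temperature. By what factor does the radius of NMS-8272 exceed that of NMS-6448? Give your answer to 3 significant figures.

L ∝ R²T⁴ gives R ∝ √L / T², so
R_NMS-8272/R_NMS-6448 = √(1.41×10^3) / (5.00)² = 37.55 / 25.00 = 1.502.

1.50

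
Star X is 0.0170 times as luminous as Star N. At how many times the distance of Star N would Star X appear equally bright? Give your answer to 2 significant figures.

0.13

Equal flux requires L_X/d_X² = L_N/d_N², so d_X/d_N = √(L_X/L_N)
= √(0.0170) = 0.1304.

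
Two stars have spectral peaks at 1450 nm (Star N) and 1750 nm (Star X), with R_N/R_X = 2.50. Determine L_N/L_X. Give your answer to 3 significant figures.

13.3

Wien's law gives T ∝ 1/λ_max, so T_N/T_X = λ_X/λ_N = 1750/1450 = 1.207.
Then L ∝ R²T⁴ gives L_N/L_X = (2.50)² × (1.207)⁴ = 6.250 × 2.122 = 13.26.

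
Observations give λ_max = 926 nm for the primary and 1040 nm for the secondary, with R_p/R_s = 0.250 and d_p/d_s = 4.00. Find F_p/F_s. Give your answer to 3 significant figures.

0.00622

Wien's law: T_p/T_s = λ_s/λ_p = 1040/926 = 1.123.
L_p/L_s = (R_p/R_s)²(T_p/T_s)⁴ = (0.250)²(1.123)⁴ = 0.09944.
F_p/F_s = (L_p/L_s)/(d_p/d_s)² = 0.09944/(4.00)² = 0.006215.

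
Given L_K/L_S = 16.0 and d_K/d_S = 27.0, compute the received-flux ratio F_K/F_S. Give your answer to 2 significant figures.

0.022

F = L/(4πd²), so F_K/F_S = (L_K/L_S) / (d_K/d_S)²
= 16.0 / (27.0)² = 16.0 / 729.0 = 0.02195.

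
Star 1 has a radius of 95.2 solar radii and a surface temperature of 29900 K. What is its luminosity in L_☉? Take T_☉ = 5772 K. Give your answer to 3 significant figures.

L/L_☉ = (R/R_☉)² (T/T_☉)⁴ = (95.2)² × (29900/5772)⁴
       = 9063 × (5.180)⁴ = 9063 × 720.1 = 6.526×10^6.

6.53×10^6 L_☉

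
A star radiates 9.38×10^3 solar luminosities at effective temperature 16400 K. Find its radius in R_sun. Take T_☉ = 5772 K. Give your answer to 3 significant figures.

R/R_☉ = √(L/L_☉) / (T/T_☉)² = √(9.38×10^3) / (2.841)²
       = 96.85 / 8.073 = 12.00.

12.0 R_sun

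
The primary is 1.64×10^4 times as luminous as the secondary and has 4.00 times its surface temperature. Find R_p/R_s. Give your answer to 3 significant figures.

L ∝ R²T⁴ gives R ∝ √L / T², so
R_p/R_s = √(1.64×10^4) / (4.00)² = 128.1 / 16.00 = 8.004.

8.00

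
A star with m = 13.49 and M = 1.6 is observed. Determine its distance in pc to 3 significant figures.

m − M = 5 log₁₀(d/10 pc)
13.49 − (1.6) = 11.89 = 5 log₁₀(d/10)
d = 10 × 10^(11.89/5) = 10 × 10^2.378 = 2388 pc.

2.39×10^3 pc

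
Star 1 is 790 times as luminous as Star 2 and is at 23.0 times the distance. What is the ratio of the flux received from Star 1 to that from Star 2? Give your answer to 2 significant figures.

1.5

F = L/(4πd²), so F_1/F_2 = (L_1/L_2) / (d_1/d_2)²
= 790 / (23.0)² = 790 / 529.0 = 1.493.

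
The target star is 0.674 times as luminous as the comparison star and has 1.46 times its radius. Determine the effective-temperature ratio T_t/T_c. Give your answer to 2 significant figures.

0.75

L ∝ R²T⁴ gives T ∝ (L/R²)^(1/4), so
T_t/T_c = (0.674 / 1.46²)^(1/4) = (0.3162)^(1/4) = 0.7499.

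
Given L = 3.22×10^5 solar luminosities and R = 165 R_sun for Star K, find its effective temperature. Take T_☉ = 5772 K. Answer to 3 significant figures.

T/T_☉ = (L/L_☉)^(1/4) / (R/R_☉)^(1/2)
T = 5772 × (3.22×10^5)^(1/4) / √(165) = 5772 × 23.82 / 12.85 = 1.070×10^4 K.

1.07×10^4 K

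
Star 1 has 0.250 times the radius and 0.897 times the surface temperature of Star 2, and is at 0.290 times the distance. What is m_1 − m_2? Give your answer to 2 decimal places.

L_1/L_2 = (0.250)²(0.897)⁴ = 0.04046.
F_1/F_2 = (L_1/L_2)/(d_1/d_2)² = 0.04046/0.08410 = 0.4811.
m_1 − m_2 = −2.5 log₁₀(0.4811) = 0.79.

0.79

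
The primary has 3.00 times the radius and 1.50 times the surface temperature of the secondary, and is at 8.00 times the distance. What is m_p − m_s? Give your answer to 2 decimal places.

L_p/L_s = (3.00)²(1.50)⁴ = 45.56.
F_p/F_s = (L_p/L_s)/(d_p/d_s)² = 45.56/64.00 = 0.7119.
m_p − m_s = −2.5 log₁₀(0.7119) = 0.37.

0.37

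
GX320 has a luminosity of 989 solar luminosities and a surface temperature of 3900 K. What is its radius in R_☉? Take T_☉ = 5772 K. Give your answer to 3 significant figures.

R/R_☉ = √(L/L_☉) / (T/T_☉)² = √(989) / (0.6757)²
       = 31.45 / 0.4565 = 68.88.

68.9 R_☉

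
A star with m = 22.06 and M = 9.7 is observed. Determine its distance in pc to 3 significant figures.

2.96×10^3 pc

m − M = 5 log₁₀(d/10 pc)
22.06 − (9.7) = 12.36 = 5 log₁₀(d/10)
d = 10 × 10^(12.36/5) = 10 × 10^2.472 = 2965 pc.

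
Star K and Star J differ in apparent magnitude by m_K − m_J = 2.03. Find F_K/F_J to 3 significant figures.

F_K/F_J = 10^(−(m_K − m_J)/2.5) = 10^(-2.03/2.5) = 10^-0.812 = 0.1542.

0.154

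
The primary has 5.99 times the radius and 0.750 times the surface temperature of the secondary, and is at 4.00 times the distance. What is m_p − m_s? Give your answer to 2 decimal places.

0.37

L_p/L_s = (5.99)²(0.750)⁴ = 11.35.
F_p/F_s = (L_p/L_s)/(d_p/d_s)² = 11.35/16.00 = 0.7095.
m_p − m_s = −2.5 log₁₀(0.7095) = 0.37.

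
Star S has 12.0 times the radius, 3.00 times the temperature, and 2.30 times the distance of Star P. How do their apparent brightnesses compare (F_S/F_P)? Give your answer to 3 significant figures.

L_S/L_P = (R_S/R_P)²(T_S/T_P)⁴ = (12.0)² × (3.00)⁴ = 1.166×10^4.
F_S/F_P = (L_S/L_P)/(d_S/d_P)² = 1.166×10^4 / (2.30)² = 2205.

2.20×10^3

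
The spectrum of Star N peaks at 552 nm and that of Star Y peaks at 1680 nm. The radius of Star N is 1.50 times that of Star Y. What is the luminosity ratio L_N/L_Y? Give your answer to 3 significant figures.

193

Wien's law gives T ∝ 1/λ_max, so T_N/T_Y = λ_Y/λ_N = 1680/552 = 3.043.
Then L ∝ R²T⁴ gives L_N/L_Y = (1.50)² × (3.043)⁴ = 2.250 × 85.80 = 193.0.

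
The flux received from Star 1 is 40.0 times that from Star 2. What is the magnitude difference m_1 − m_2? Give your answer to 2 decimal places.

m_1 − m_2 = −2.5 log₁₀(F_1/F_2) = −2.5 log₁₀(40.0) = −2.5 × (1.602) = -4.005.

-4.01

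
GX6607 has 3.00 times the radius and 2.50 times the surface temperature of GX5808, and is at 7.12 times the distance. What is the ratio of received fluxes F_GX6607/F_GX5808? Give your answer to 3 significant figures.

6.93

L_GX6607/L_GX5808 = (R_GX6607/R_GX5808)²(T_GX6607/T_GX5808)⁴ = (3.00)² × (2.50)⁴ = 351.6.
F_GX6607/F_GX5808 = (L_GX6607/L_GX5808)/(d_GX6607/d_GX5808)² = 351.6 / (7.12)² = 6.935.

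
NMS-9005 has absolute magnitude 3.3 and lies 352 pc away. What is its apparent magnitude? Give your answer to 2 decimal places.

m = M + 5 log₁₀(d/10 pc) = 3.3 + 5 log₁₀(352/10)
  = 3.3 + 5 × 1.547 = 3.3 + 7.73 = 11.03.

11.03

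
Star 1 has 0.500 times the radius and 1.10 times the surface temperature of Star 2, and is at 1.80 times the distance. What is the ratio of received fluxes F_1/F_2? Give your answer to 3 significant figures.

0.113

L_1/L_2 = (R_1/R_2)²(T_1/T_2)⁴ = (0.500)² × (1.10)⁴ = 0.3660.
F_1/F_2 = (L_1/L_2)/(d_1/d_2)² = 0.3660 / (1.80)² = 0.1130.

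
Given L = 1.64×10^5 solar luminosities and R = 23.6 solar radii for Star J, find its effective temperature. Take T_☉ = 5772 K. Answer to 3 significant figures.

2.39×10^4 K

T/T_☉ = (L/L_☉)^(1/4) / (R/R_☉)^(1/2)
T = 5772 × (1.64×10^5)^(1/4) / √(23.6) = 5772 × 20.12 / 4.858 = 2.391×10^4 K.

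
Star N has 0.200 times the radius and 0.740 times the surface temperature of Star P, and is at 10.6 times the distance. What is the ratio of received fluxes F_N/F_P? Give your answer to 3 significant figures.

L_N/L_P = (R_N/R_P)²(T_N/T_P)⁴ = (0.200)² × (0.740)⁴ = 0.01199.
F_N/F_P = (L_N/L_P)/(d_N/d_P)² = 0.01199 / (10.6)² = 1.068×10^-4.

1.07×10^-4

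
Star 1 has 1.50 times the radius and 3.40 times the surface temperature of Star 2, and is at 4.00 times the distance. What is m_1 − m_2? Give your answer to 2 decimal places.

-3.18

L_1/L_2 = (1.50)²(3.40)⁴ = 300.7.
F_1/F_2 = (L_1/L_2)/(d_1/d_2)² = 300.7/16.00 = 18.79.
m_1 − m_2 = −2.5 log₁₀(18.79) = -3.18.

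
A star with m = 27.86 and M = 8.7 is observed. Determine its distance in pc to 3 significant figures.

6.79×10^4 pc

m − M = 5 log₁₀(d/10 pc)
27.86 − (8.7) = 19.16 = 5 log₁₀(d/10)
d = 10 × 10^(19.16/5) = 10 × 10^3.832 = 6.792×10^4 pc.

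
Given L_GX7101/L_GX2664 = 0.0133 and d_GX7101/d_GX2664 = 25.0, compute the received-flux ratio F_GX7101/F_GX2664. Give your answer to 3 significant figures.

2.13×10^-5

F = L/(4πd²), so F_GX7101/F_GX2664 = (L_GX7101/L_GX2664) / (d_GX7101/d_GX2664)²
= 0.0133 / (25.0)² = 0.0133 / 625.0 = 2.128×10^-5.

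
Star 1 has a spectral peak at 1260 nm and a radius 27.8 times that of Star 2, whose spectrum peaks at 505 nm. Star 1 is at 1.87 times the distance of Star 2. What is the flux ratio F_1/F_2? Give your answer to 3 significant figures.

Wien's law: T_1/T_2 = λ_2/λ_1 = 505/1260 = 0.4008.
L_1/L_2 = (R_1/R_2)²(T_1/T_2)⁴ = (27.8)²(0.4008)⁴ = 19.94.
F_1/F_2 = (L_1/L_2)/(d_1/d_2)² = 19.94/(1.87)² = 5.703.

5.70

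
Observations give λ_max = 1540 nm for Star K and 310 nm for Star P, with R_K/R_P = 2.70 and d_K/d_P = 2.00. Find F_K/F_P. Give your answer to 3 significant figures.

0.00299

Wien's law: T_K/T_P = λ_P/λ_K = 310/1540 = 0.2013.
L_K/L_P = (R_K/R_P)²(T_K/T_P)⁴ = (2.70)²(0.2013)⁴ = 0.01197.
F_K/F_P = (L_K/L_P)/(d_K/d_P)² = 0.01197/(2.00)² = 0.002992.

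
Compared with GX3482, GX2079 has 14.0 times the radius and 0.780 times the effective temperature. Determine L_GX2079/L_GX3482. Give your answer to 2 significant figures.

From the Stefan–Boltzmann law, L ∝ R²T⁴, so
L_GX2079/L_GX3482 = (R_GX2079/R_GX3482)² (T_GX2079/T_GX3482)⁴ = (14.0)² × (0.780)⁴ = 196.0 × 0.3702 = 72.55.

73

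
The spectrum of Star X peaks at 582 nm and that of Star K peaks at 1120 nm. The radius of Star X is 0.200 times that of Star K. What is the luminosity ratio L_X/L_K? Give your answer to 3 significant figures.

0.549

Wien's law gives T ∝ 1/λ_max, so T_X/T_K = λ_K/λ_X = 1120/582 = 1.924.
Then L ∝ R²T⁴ gives L_X/L_K = (0.200)² × (1.924)⁴ = 0.04000 × 13.71 = 0.5486.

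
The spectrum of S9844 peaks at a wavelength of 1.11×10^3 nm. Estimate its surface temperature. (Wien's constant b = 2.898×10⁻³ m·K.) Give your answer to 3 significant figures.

T = b/λ_max = 2.898×10⁻³ / (1.11×10^3×10⁻⁹) = 2611 K.

2.61×10^3 K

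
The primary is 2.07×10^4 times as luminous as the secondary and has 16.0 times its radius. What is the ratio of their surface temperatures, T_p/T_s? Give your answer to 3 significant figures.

L ∝ R²T⁴ gives T ∝ (L/R²)^(1/4), so
T_p/T_s = (2.07×10^4 / 16.0²)^(1/4) = (80.86)^(1/4) = 2.999.

3.00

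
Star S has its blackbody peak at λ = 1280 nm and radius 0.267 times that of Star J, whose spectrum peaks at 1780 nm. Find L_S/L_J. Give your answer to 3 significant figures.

0.267

Wien's law gives T ∝ 1/λ_max, so T_S/T_J = λ_J/λ_S = 1780/1280 = 1.391.
Then L ∝ R²T⁴ gives L_S/L_J = (0.267)² × (1.391)⁴ = 0.07129 × 3.740 = 0.2666.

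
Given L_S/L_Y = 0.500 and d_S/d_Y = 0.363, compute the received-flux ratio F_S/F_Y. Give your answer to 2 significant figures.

3.8

F = L/(4πd²), so F_S/F_Y = (L_S/L_Y) / (d_S/d_Y)²
= 0.500 / (0.363)² = 0.500 / 0.1318 = 3.795.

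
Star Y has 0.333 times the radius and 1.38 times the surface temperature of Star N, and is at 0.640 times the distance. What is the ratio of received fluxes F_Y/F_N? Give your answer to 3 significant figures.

L_Y/L_N = (R_Y/R_N)²(T_Y/T_N)⁴ = (0.333)² × (1.38)⁴ = 0.4022.
F_Y/F_N = (L_Y/L_N)/(d_Y/d_N)² = 0.4022 / (0.640)² = 0.9818.

0.982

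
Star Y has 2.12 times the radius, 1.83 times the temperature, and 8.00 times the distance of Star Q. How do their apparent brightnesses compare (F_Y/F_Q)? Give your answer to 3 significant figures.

L_Y/L_Q = (R_Y/R_Q)²(T_Y/T_Q)⁴ = (2.12)² × (1.83)⁴ = 50.41.
F_Y/F_Q = (L_Y/L_Q)/(d_Y/d_Q)² = 50.41 / (8.00)² = 0.7876.

0.788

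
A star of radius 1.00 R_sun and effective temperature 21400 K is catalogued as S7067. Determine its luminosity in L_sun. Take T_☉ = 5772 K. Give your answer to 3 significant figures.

189 L_sun

L/L_☉ = (R/R_☉)² (T/T_☉)⁴ = (1.00)² × (21400/5772)⁴
       = 1.000 × (3.708)⁴ = 1.000 × 189.0 = 189.0.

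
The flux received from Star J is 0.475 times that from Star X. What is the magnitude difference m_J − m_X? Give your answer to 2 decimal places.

m_J − m_X = −2.5 log₁₀(F_J/F_X) = −2.5 log₁₀(0.475) = −2.5 × (-0.323) = 0.808.

0.81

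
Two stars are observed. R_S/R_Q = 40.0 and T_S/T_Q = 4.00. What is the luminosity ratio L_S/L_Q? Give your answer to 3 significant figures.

From the Stefan–Boltzmann law, L ∝ R²T⁴, so
L_S/L_Q = (R_S/R_Q)² (T_S/T_Q)⁴ = (40.0)² × (4.00)⁴ = 1600 × 256.0 = 4.096×10^5.

4.10×10^5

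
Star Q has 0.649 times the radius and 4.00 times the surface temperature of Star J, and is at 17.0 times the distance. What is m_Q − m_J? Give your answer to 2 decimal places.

1.07

L_Q/L_J = (0.649)²(4.00)⁴ = 107.8.
F_Q/F_J = (L_Q/L_J)/(d_Q/d_J)² = 107.8/289.0 = 0.3731.
m_Q − m_J = −2.5 log₁₀(0.3731) = 1.07.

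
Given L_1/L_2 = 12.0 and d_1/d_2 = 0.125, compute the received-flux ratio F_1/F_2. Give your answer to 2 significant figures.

F = L/(4πd²), so F_1/F_2 = (L_1/L_2) / (d_1/d_2)²
= 12.0 / (0.125)² = 12.0 / 0.01562 = 768.0.

7.7×10^2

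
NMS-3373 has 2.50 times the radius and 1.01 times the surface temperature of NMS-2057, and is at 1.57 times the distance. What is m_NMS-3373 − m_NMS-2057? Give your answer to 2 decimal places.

L_NMS-3373/L_NMS-2057 = (2.50)²(1.01)⁴ = 6.504.
F_NMS-3373/F_NMS-2057 = (L_NMS-3373/L_NMS-2057)/(d_NMS-3373/d_NMS-2057)² = 6.504/2.465 = 2.639.
m_NMS-3373 − m_NMS-2057 = −2.5 log₁₀(2.639) = -1.05.

-1.05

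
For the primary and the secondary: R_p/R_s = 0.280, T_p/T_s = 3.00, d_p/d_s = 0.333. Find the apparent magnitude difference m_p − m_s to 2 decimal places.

L_p/L_s = (0.280)²(3.00)⁴ = 6.350.
F_p/F_s = (L_p/L_s)/(d_p/d_s)² = 6.350/0.1109 = 57.27.
m_p − m_s = −2.5 log₁₀(57.27) = -4.39.

-4.39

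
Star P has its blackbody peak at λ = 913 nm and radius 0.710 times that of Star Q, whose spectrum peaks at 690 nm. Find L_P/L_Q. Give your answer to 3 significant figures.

0.164

Wien's law gives T ∝ 1/λ_max, so T_P/T_Q = λ_Q/λ_P = 690/913 = 0.7558.
Then L ∝ R²T⁴ gives L_P/L_Q = (0.710)² × (0.7558)⁴ = 0.5041 × 0.3262 = 0.1644.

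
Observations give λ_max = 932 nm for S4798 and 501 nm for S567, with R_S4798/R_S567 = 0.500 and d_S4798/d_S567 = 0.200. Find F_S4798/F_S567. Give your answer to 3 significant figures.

0.522

Wien's law: T_S4798/T_S567 = λ_S567/λ_S4798 = 501/932 = 0.5376.
L_S4798/L_S567 = (R_S4798/R_S567)²(T_S4798/T_S567)⁴ = (0.500)²(0.5376)⁴ = 0.02088.
F_S4798/F_S567 = (L_S4798/L_S567)/(d_S4798/d_S567)² = 0.02088/(0.200)² = 0.5219.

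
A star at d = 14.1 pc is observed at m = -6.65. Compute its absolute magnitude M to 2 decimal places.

M = m − 5 log₁₀(d/10 pc) = -6.65 − 5 log₁₀(14.1/10)
  = -6.65 − 5 × 0.149 = -6.65 − 0.75 = -7.40.

-7.40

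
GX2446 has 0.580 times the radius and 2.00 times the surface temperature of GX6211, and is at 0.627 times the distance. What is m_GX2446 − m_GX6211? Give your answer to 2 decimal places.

-2.84

L_GX2446/L_GX6211 = (0.580)²(2.00)⁴ = 5.382.
F_GX2446/F_GX6211 = (L_GX2446/L_GX6211)/(d_GX2446/d_GX6211)² = 5.382/0.3931 = 13.69.
m_GX2446 − m_GX6211 = −2.5 log₁₀(13.69) = -2.84.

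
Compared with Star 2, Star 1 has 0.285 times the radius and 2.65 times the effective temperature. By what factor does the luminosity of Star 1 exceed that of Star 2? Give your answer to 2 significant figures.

4.0

From the Stefan–Boltzmann law, L ∝ R²T⁴, so
L_1/L_2 = (R_1/R_2)² (T_1/T_2)⁴ = (0.285)² × (2.65)⁴ = 0.08122 × 49.32 = 4.006.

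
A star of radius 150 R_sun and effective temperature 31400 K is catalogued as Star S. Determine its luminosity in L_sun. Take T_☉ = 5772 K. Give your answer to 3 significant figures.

1.97×10^7 L_sun

L/L_☉ = (R/R_☉)² (T/T_☉)⁴ = (150)² × (31400/5772)⁴
       = 2.250×10^4 × (5.440)⁴ = 2.250×10^4 × 875.8 = 1.971×10^7.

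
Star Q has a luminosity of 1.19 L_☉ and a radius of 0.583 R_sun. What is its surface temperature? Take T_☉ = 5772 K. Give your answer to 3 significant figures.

7.90×10^3 K

T/T_☉ = (L/L_☉)^(1/4) / (R/R_☉)^(1/2)
T = 5772 × (1.19)^(1/4) / √(0.583) = 5772 × 1.044 / 0.7635 = 7895 K.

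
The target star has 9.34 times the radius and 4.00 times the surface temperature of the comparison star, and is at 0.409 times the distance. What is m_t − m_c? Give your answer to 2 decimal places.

L_t/L_c = (9.34)²(4.00)⁴ = 2.233×10^4.
F_t/F_c = (L_t/L_c)/(d_t/d_c)² = 2.233×10^4/0.1673 = 1.335×10^5.
m_t − m_c = −2.5 log₁₀(1.335×10^5) = -12.81.

-12.81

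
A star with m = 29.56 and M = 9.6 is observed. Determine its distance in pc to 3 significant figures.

m − M = 5 log₁₀(d/10 pc)
29.56 − (9.6) = 19.96 = 5 log₁₀(d/10)
d = 10 × 10^(19.96/5) = 10 × 10^3.992 = 9.817×10^4 pc.

9.82×10^4 pc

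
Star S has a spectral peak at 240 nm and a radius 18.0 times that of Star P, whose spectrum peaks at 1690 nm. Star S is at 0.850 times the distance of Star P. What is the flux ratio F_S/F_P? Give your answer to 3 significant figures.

1.10×10^6

Wien's law: T_S/T_P = λ_P/λ_S = 1690/240 = 7.042.
L_S/L_P = (R_S/R_P)²(T_S/T_P)⁴ = (18.0)²(7.042)⁴ = 7.966×10^5.
F_S/F_P = (L_S/L_P)/(d_S/d_P)² = 7.966×10^5/(0.850)² = 1.103×10^6.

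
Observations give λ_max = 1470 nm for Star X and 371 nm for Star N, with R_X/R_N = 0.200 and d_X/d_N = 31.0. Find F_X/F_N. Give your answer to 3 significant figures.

Wien's law: T_X/T_N = λ_N/λ_X = 371/1470 = 0.2524.
L_X/L_N = (R_X/R_N)²(T_X/T_N)⁴ = (0.200)²(0.2524)⁴ = 1.623×10^-4.
F_X/F_N = (L_X/L_N)/(d_X/d_N)² = 1.623×10^-4/(31.0)² = 1.689×10^-7.

1.69×10^-7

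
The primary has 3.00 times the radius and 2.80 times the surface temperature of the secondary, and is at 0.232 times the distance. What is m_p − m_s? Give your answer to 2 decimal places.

-10.03

L_p/L_s = (3.00)²(2.80)⁴ = 553.2.
F_p/F_s = (L_p/L_s)/(d_p/d_s)² = 553.2/0.05382 = 1.028×10^4.
m_p − m_s = −2.5 log₁₀(1.028×10^4) = -10.03.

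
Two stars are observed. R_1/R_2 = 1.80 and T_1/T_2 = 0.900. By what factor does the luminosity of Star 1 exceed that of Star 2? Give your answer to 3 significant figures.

2.13

From the Stefan–Boltzmann law, L ∝ R²T⁴, so
L_1/L_2 = (R_1/R_2)² (T_1/T_2)⁴ = (1.80)² × (0.900)⁴ = 3.240 × 0.6561 = 2.126.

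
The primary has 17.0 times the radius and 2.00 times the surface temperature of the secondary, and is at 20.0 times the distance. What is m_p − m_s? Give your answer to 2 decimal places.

-2.66

L_p/L_s = (17.0)²(2.00)⁴ = 4624.
F_p/F_s = (L_p/L_s)/(d_p/d_s)² = 4624/400.0 = 11.56.
m_p − m_s = −2.5 log₁₀(11.56) = -2.66.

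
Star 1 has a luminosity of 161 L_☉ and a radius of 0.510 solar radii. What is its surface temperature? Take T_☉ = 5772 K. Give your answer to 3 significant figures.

2.88×10^4 K

T/T_☉ = (L/L_☉)^(1/4) / (R/R_☉)^(1/2)
T = 5772 × (161)^(1/4) / √(0.510) = 5772 × 3.562 / 0.7141 = 2.879×10^4 K.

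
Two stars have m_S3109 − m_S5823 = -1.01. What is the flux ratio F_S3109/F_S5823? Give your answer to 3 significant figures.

F_S3109/F_S5823 = 10^(−(m_S3109 − m_S5823)/2.5) = 10^(1.01/2.5) = 10^0.404 = 2.535.

2.54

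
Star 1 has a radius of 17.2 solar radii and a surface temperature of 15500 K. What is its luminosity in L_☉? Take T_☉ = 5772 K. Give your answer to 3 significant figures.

1.54×10^4 L_☉

L/L_☉ = (R/R_☉)² (T/T_☉)⁴ = (17.2)² × (15500/5772)⁴
       = 295.8 × (2.685)⁴ = 295.8 × 52.00 = 1.538×10^4.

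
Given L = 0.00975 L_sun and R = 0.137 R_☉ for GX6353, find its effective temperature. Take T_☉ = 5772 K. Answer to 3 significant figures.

T/T_☉ = (L/L_☉)^(1/4) / (R/R_☉)^(1/2)
T = 5772 × (0.00975)^(1/4) / √(0.137) = 5772 × 0.3142 / 0.3701 = 4900 K.

4.90×10^3 K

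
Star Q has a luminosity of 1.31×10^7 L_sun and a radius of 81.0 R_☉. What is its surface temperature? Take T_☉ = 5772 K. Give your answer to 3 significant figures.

3.86×10^4 K

T/T_☉ = (L/L_☉)^(1/4) / (R/R_☉)^(1/2)
T = 5772 × (1.31×10^7)^(1/4) / √(81.0) = 5772 × 60.16 / 9.000 = 3.858×10^4 K.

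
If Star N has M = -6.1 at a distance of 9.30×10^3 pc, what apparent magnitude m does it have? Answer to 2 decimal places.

m = M + 5 log₁₀(d/10 pc) = -6.1 + 5 log₁₀(9.30×10^3/10)
  = -6.1 + 5 × 2.968 = -6.1 + 14.84 = 8.74.

8.74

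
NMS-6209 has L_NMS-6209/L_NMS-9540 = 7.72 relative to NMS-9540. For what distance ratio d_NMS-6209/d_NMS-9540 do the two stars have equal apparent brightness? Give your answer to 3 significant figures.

Equal flux requires L_NMS-6209/d_NMS-6209² = L_NMS-9540/d_NMS-9540², so d_NMS-6209/d_NMS-9540 = √(L_NMS-6209/L_NMS-9540)
= √(7.72) = 2.778.

2.78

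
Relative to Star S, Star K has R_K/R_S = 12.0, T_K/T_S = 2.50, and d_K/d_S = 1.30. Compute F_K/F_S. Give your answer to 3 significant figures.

3.33×10^3

L_K/L_S = (R_K/R_S)²(T_K/T_S)⁴ = (12.0)² × (2.50)⁴ = 5625.
F_K/F_S = (L_K/L_S)/(d_K/d_S)² = 5625 / (1.30)² = 3328.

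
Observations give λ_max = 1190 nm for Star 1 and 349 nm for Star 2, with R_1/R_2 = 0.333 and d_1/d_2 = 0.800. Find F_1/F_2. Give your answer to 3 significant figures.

Wien's law: T_1/T_2 = λ_2/λ_1 = 349/1190 = 0.2933.
L_1/L_2 = (R_1/R_2)²(T_1/T_2)⁴ = (0.333)²(0.2933)⁴ = 8.204×10^-4.
F_1/F_2 = (L_1/L_2)/(d_1/d_2)² = 8.204×10^-4/(0.800)² = 0.001282.

0.00128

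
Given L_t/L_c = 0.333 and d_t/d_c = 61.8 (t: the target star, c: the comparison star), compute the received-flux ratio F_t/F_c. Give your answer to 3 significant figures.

F = L/(4πd²), so F_t/F_c = (L_t/L_c) / (d_t/d_c)²
= 0.333 / (61.8)² = 0.333 / 3819 = 8.719×10^-5.

8.72×10^-5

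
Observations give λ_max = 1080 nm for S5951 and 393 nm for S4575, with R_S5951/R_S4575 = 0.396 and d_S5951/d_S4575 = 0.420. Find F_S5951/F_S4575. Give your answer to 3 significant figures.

Wien's law: T_S5951/T_S4575 = λ_S4575/λ_S5951 = 393/1080 = 0.3639.
L_S5951/L_S4575 = (R_S5951/R_S4575)²(T_S5951/T_S4575)⁴ = (0.396)²(0.3639)⁴ = 0.002750.
F_S5951/F_S4575 = (L_S5951/L_S4575)/(d_S5951/d_S4575)² = 0.002750/(0.420)² = 0.01559.

0.0156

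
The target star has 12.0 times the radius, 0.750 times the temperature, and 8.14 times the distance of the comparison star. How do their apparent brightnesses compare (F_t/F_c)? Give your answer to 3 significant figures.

0.688

L_t/L_c = (R_t/R_c)²(T_t/T_c)⁴ = (12.0)² × (0.750)⁴ = 45.56.
F_t/F_c = (L_t/L_c)/(d_t/d_c)² = 45.56 / (8.14)² = 0.6876.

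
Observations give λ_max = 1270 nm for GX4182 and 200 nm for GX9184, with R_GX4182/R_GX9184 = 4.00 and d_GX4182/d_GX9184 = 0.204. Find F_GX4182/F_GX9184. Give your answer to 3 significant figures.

0.236

Wien's law: T_GX4182/T_GX9184 = λ_GX9184/λ_GX4182 = 200/1270 = 0.1575.
L_GX4182/L_GX9184 = (R_GX4182/R_GX9184)²(T_GX4182/T_GX9184)⁴ = (4.00)²(0.1575)⁴ = 0.009841.
F_GX4182/F_GX9184 = (L_GX4182/L_GX9184)/(d_GX4182/d_GX9184)² = 0.009841/(0.204)² = 0.2365.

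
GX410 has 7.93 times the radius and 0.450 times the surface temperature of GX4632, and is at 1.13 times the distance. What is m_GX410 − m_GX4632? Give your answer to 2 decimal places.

-0.76

L_GX410/L_GX4632 = (7.93)²(0.450)⁴ = 2.579.
F_GX410/F_GX4632 = (L_GX410/L_GX4632)/(d_GX410/d_GX4632)² = 2.579/1.277 = 2.019.
m_GX410 − m_GX4632 = −2.5 log₁₀(2.019) = -0.76.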